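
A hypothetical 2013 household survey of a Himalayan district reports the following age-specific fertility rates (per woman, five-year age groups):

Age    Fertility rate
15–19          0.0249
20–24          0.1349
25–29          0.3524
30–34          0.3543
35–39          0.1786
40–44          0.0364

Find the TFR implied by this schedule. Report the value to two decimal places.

5.41

Sum of ASFRs = 0.0249 + 0.1349 + 0.3524 + 0.3543 + 0.1786 + 0.0364 = 1.0815
TFR = 5 × 1.0815 = 5.4075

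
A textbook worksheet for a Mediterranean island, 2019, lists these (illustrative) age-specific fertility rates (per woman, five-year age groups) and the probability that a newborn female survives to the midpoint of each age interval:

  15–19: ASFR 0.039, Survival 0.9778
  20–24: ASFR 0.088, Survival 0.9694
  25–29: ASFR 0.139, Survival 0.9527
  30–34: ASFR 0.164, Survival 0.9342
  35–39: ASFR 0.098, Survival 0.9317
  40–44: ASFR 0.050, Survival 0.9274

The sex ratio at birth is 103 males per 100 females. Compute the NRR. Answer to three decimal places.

1.347

Proportion female at birth = 100 / (100 + 103) = 0.49261.
Per-age-group product (5 × ASFR × survival probability):
  15–19: 5 × 0.039 × 0.9778 = 0.19067
  20–24: 5 × 0.088 × 0.9694 = 0.42654
  25–29: 5 × 0.139 × 0.9527 = 0.66213
  30–34: 5 × 0.164 × 0.9342 = 0.76604
  35–39: 5 × 0.098 × 0.9317 = 0.45653
  40–44: 5 × 0.050 × 0.9274 = 0.23185
Sum = 2.73376
NRR = 0.49261 × 2.73376 = 1.34668
With NRR above 1 the population is above replacement fertility.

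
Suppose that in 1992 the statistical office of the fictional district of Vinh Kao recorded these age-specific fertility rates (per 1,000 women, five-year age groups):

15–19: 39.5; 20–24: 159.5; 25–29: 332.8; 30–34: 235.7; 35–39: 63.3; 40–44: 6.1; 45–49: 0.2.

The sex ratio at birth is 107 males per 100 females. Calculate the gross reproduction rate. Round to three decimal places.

2.022

Proportion female at birth = 100 / (100 + 107) = 0.48309.
Sum of ASFRs = 39.5 + 159.5 + 332.8 + 235.7 + 63.3 + 6.1 + 0.2 = 837.1
TFR = 5 × 837.1 / 1000 = 4.1855
GRR = 0.48309 × 4.1855 = 2.02197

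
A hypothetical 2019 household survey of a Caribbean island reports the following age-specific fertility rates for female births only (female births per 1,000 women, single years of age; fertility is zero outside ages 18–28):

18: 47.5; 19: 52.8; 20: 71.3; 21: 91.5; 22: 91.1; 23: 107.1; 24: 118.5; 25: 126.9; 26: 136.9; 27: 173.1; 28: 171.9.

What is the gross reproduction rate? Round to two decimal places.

1.19

Sum of female ASFRs = 47.5 + 52.8 + 71.3 + 91.5 + 91.1 + 107.1 + 118.5 + 126.9 + 136.9 + 173.1 + 171.9 = 1188.6
GRR = 1188.6 / 1000 = 1.1886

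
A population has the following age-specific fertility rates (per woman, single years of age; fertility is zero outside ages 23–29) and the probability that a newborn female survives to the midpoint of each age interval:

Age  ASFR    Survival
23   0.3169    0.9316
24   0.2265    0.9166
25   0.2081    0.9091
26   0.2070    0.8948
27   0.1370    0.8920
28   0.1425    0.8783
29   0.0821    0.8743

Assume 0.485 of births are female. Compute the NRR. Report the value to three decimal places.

0.580

Proportion female at birth = 0.485.
Weighting each age-specific rate by interval width and survival:
  23: 1 × 0.3169 × 0.9316 = 0.29522
  24: 1 × 0.2265 × 0.9166 = 0.20761
  25: 1 × 0.2081 × 0.9091 = 0.18918
  26: 1 × 0.2070 × 0.8948 = 0.18522
  27: 1 × 0.1370 × 0.8920 = 0.12220
  28: 1 × 0.1425 × 0.8783 = 0.12516
  29: 1 × 0.0821 × 0.8743 = 0.07178
Sum = 1.19637
NRR = 0.485 × 1.19637 = 0.58024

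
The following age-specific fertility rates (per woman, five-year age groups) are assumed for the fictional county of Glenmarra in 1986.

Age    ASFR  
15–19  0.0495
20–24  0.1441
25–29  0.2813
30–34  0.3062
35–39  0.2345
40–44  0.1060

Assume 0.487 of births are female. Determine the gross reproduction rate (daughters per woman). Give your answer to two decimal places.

Proportion female at birth = 0.487.
Sum of ASFRs = 0.0495 + 0.1441 + 0.2813 + 0.3062 + 0.2345 + 0.1060 = 1.1216
TFR = 5 × 1.1216 = 5.608
GRR = 0.487 × 5.608 = 2.73110

2.73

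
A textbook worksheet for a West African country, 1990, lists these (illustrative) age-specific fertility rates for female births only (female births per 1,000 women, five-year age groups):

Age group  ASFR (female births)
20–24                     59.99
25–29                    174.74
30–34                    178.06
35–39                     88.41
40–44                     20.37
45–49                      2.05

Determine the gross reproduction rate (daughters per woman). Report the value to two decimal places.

2.62

Sum of female ASFRs = 59.99 + 174.74 + 178.06 + 88.41 + 20.37 + 2.05 = 523.62
GRR = 5 × 523.62 / 1000 = 2.6181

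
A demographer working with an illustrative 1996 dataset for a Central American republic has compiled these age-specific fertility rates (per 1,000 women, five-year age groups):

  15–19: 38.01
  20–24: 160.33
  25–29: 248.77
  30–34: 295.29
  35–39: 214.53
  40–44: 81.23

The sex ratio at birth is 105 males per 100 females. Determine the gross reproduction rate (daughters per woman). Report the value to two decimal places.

Proportion female at birth = 100 / (100 + 105) = 0.48780.
Sum of ASFRs = 38.01 + 160.33 + 248.77 + 295.29 + 214.53 + 81.23 = 1038.16
TFR = 5 × 1038.16 / 1000 = 5.1908
GRR = 0.48780 × 5.1908 = 2.53207

2.53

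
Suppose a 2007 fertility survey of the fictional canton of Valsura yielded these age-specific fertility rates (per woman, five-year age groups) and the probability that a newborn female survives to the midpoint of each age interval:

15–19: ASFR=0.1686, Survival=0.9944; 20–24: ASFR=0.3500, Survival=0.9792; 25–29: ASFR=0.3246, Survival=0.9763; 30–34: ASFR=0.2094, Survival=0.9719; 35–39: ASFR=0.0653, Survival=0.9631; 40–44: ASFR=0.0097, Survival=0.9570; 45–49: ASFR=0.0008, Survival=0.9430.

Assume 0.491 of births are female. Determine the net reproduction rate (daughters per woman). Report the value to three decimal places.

Proportion female at birth = 0.491.
Weighting each age-specific rate by interval width and survival:
  15–19: 5 × 0.1686 × 0.9944 = 0.83828
  20–24: 5 × 0.3500 × 0.9792 = 1.71360
  25–29: 5 × 0.3246 × 0.9763 = 1.58453
  30–34: 5 × 0.2094 × 0.9719 = 1.01758
  35–39: 5 × 0.0653 × 0.9631 = 0.31445
  40–44: 5 × 0.0097 × 0.9570 = 0.04641
  45–49: 5 × 0.0008 × 0.9430 = 0.00377
Sum = 5.51862
NRR = 0.491 × 5.51862 = 2.70964
NRR > 1, so each generation more than replaces itself.

2.710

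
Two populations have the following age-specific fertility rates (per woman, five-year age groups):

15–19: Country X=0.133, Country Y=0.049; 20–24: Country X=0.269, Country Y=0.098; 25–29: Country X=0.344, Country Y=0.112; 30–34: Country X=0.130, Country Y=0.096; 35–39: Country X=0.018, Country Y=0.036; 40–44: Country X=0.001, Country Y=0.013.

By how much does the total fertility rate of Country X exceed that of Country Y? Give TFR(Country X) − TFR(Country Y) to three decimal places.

2.455

Country X:
  Sum of ASFRs = 0.133 + 0.269 + 0.344 + 0.130 + 0.018 + 0.001 = 0.895
  TFR = 5 × 0.895 = 4.475
Country Y:
  Sum of ASFRs = 0.049 + 0.098 + 0.112 + 0.096 + 0.036 + 0.013 = 0.404
  TFR = 5 × 0.404 = 2.02
Difference = 4.475 − 2.02 = 2.455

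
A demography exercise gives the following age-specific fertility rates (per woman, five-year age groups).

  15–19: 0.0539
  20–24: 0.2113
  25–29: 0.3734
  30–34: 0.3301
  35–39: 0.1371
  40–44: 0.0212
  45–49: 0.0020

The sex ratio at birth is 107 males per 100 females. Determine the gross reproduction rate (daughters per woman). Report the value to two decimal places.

2.73

Proportion female at birth = 100 / (100 + 107) = 0.48309.
Sum of ASFRs = 0.0539 + 0.2113 + 0.3734 + 0.3301 + 0.1371 + 0.0212 + 0.0020 = 1.1290
TFR = 5 × 1.1290 = 5.645
GRR = 0.48309 × 5.645 = 2.72704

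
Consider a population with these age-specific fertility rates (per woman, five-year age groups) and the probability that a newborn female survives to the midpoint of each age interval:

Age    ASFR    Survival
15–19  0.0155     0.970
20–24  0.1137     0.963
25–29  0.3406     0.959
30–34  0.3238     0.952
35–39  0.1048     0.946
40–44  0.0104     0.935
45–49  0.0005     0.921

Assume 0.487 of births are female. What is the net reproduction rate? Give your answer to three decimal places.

2.115

Proportion female at birth = 0.487.
Per-age-group product (5 × ASFR × survival probability):
  15–19: 5 × 0.0155 × 0.970 = 0.07518
  20–24: 5 × 0.1137 × 0.963 = 0.54747
  25–29: 5 × 0.3406 × 0.959 = 1.63318
  30–34: 5 × 0.3238 × 0.952 = 1.54129
  35–39: 5 × 0.1048 × 0.946 = 0.49570
  40–44: 5 × 0.0104 × 0.935 = 0.04862
  45–49: 5 × 0.0005 × 0.921 = 0.00230
Sum = 4.34374
NRR = 0.487 × 4.34374 = 2.11540
With NRR above 1 the population is above replacement fertility.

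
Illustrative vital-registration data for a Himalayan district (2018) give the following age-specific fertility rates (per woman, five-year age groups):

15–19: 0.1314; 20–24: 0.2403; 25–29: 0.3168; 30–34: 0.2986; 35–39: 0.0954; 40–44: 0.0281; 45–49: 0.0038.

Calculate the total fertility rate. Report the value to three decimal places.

5.572

Sum of ASFRs = 0.1314 + 0.2403 + 0.3168 + 0.2986 + 0.0954 + 0.0281 + 0.0038 = 1.1144
TFR = 5 × 1.1144 = 5.572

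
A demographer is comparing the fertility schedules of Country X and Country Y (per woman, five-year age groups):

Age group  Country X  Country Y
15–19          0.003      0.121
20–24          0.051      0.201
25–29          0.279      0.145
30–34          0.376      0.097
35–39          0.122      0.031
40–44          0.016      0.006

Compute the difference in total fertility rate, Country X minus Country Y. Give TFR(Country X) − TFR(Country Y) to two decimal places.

Country X:
  Sum of ASFRs = 0.003 + 0.051 + 0.279 + 0.376 + 0.122 + 0.016 = 0.847
  TFR = 5 × 0.847 = 4.235
Country Y:
  Sum of ASFRs = 0.121 + 0.201 + 0.145 + 0.097 + 0.031 + 0.006 = 0.601
  TFR = 5 × 0.601 = 3.005
Difference = 4.235 − 3.005 = 1.23

1.23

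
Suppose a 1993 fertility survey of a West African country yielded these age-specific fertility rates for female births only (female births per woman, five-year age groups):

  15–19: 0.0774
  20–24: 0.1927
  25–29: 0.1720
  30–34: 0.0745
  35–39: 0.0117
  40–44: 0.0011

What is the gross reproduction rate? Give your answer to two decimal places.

Sum of female ASFRs = 0.0774 + 0.1927 + 0.1720 + 0.0745 + 0.0117 + 0.0011 = 0.5294
GRR = 5 × 0.5294 = 2.647

2.65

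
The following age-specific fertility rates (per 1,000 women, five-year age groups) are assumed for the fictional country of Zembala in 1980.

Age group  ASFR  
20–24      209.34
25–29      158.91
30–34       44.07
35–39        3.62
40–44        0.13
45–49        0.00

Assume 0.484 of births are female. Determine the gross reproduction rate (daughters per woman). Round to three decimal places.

Proportion female at birth = 0.484.
Sum of ASFRs = 209.34 + 158.91 + 44.07 + 3.62 + 0.13 + 0.00 = 416.07
TFR = 5 × 416.07 / 1000 = 2.08035
GRR = 0.484 × 2.08035 = 1.00689

1.007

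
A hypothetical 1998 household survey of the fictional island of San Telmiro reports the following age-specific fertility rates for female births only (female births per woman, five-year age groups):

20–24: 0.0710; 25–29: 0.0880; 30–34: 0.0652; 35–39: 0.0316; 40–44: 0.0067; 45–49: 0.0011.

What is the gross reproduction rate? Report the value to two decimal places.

1.32

Sum of female ASFRs = 0.0710 + 0.0880 + 0.0652 + 0.0316 + 0.0067 + 0.0011 = 0.2636
GRR = 5 × 0.2636 = 1.318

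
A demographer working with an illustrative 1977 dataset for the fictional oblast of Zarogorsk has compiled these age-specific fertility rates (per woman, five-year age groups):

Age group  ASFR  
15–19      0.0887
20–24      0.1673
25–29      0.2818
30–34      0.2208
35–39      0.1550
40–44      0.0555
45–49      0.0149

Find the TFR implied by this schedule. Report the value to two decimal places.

4.92

Sum of ASFRs = 0.0887 + 0.1673 + 0.2818 + 0.2208 + 0.1550 + 0.0555 + 0.0149 = 0.9840
TFR = 5 × 0.9840 = 4.92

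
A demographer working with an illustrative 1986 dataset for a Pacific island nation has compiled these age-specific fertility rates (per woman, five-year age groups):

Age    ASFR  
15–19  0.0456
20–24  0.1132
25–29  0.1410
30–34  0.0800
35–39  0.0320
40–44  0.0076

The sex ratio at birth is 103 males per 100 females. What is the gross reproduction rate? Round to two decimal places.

Proportion female at birth = 100 / (100 + 103) = 0.49261.
Sum of ASFRs = 0.0456 + 0.1132 + 0.1410 + 0.0800 + 0.0320 + 0.0076 = 0.4194
TFR = 5 × 0.4194 = 2.097
GRR = 0.49261 × 2.097 = 1.03300

1.03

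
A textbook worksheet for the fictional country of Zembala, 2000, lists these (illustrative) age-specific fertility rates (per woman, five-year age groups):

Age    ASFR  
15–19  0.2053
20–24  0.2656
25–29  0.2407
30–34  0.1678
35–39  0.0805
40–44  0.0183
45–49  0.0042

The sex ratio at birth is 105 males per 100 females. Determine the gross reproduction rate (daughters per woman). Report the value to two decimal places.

2.40

Proportion female at birth = 100 / (100 + 105) = 0.48780.
Sum of ASFRs = 0.2053 + 0.2656 + 0.2407 + 0.1678 + 0.0805 + 0.0183 + 0.0042 = 0.9824
TFR = 5 × 0.9824 = 4.912
GRR = 0.48780 × 4.912 = 2.39607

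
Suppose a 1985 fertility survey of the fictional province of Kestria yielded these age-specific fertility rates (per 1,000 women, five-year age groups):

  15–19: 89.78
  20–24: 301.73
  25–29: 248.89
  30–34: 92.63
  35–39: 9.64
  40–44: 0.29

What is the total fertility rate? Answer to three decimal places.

Sum of ASFRs = 89.78 + 301.73 + 248.89 + 92.63 + 9.64 + 0.29 = 742.96
TFR = 5 × 742.96 / 1000 = 3.7148

3.715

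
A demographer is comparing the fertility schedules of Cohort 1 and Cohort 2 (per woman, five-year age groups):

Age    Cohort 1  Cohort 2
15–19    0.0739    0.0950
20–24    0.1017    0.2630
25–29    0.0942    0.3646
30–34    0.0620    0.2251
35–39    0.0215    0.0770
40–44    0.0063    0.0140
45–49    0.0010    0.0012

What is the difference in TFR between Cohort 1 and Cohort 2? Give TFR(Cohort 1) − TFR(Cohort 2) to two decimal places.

Cohort 1:
  Sum of ASFRs = 0.0739 + 0.1017 + 0.0942 + 0.0620 + 0.0215 + 0.0063 + 0.0010 = 0.3606
  TFR = 5 × 0.3606 = 1.803
Cohort 2:
  Sum of ASFRs = 0.0950 + 0.2630 + 0.3646 + 0.2251 + 0.0770 + 0.0140 + 0.0012 = 1.0399
  TFR = 5 × 1.0399 = 5.1995
Difference = 1.803 − 5.1995 = -3.3965

-3.40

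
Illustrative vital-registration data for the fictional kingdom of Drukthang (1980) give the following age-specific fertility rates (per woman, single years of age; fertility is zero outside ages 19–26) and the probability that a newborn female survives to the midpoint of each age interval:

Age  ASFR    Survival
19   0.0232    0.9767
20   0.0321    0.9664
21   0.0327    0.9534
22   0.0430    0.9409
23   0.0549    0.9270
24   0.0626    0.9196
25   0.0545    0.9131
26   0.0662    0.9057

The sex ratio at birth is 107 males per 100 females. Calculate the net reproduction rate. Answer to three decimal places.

Proportion female at birth = 100 / (100 + 107) = 0.48309.
Survival-weighted fertility by age (1·fₓ·Sₓ):
  19: 1 × 0.0232 × 0.9767 = 0.02266
  20: 1 × 0.0321 × 0.9664 = 0.03102
  21: 1 × 0.0327 × 0.9534 = 0.03118
  22: 1 × 0.0430 × 0.9409 = 0.04046
  23: 1 × 0.0549 × 0.9270 = 0.05089
  24: 1 × 0.0626 × 0.9196 = 0.05757
  25: 1 × 0.0545 × 0.9131 = 0.04976
  26: 1 × 0.0662 × 0.9057 = 0.05996
Sum = 0.34350
NRR = 0.48309 × 0.34350 = 0.16594
An NRR under 1 implies long-run decline under these rates.

0.166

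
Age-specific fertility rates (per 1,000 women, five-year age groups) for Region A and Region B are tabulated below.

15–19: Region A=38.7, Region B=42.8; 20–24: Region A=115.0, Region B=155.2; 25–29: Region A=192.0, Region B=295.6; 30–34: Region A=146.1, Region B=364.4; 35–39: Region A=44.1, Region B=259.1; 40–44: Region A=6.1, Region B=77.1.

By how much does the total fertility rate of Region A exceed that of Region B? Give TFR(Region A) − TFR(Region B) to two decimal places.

Region A:
  Sum of ASFRs = 38.7 + 115.0 + 192.0 + 146.1 + 44.1 + 6.1 = 542.0
  TFR = 5 × 542.0 / 1000 = 2.71
Region B:
  Sum of ASFRs = 42.8 + 155.2 + 295.6 + 364.4 + 259.1 + 77.1 = 1194.2
  TFR = 5 × 1194.2 / 1000 = 5.971
Difference = 2.71 − 5.971 = -3.261

-3.26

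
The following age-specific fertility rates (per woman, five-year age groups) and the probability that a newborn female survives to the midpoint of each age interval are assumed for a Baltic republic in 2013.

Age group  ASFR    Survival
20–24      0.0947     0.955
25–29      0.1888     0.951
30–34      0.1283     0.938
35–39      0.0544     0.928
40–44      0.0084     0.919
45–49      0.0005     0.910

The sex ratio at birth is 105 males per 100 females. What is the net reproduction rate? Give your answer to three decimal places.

1.095

Proportion female at birth = 100 / (100 + 105) = 0.48780.
Each age group contributes 5 × ASFR × survival:
  20–24: 5 × 0.0947 × 0.955 = 0.45219
  25–29: 5 × 0.1888 × 0.951 = 0.89774
  30–34: 5 × 0.1283 × 0.938 = 0.60173
  35–39: 5 × 0.0544 × 0.928 = 0.25242
  40–44: 5 × 0.0084 × 0.919 = 0.03860
  45–49: 5 × 0.0005 × 0.910 = 0.00228
Sum = 2.24496
NRR = 0.48780 × 2.24496 = 1.09509
NRR > 1, so each generation more than replaces itself.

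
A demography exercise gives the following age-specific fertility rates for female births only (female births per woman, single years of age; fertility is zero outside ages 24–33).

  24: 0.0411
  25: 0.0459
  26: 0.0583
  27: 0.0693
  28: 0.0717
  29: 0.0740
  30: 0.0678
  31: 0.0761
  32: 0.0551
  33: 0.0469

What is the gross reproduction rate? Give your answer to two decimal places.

Sum of female ASFRs = 0.0411 + 0.0459 + 0.0583 + 0.0693 + 0.0717 + 0.0740 + 0.0678 + 0.0761 + 0.0551 + 0.0469 = 0.6062
GRR = 0.6062

0.61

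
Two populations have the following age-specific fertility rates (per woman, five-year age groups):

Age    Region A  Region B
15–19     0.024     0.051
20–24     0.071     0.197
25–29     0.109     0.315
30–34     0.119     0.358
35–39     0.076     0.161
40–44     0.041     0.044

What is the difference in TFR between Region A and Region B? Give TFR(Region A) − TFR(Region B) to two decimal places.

Region A:
  Sum of ASFRs = 0.024 + 0.071 + 0.109 + 0.119 + 0.076 + 0.041 = 0.440
  TFR = 5 × 0.440 = 2.2
Region B:
  Sum of ASFRs = 0.051 + 0.197 + 0.315 + 0.358 + 0.161 + 0.044 = 1.126
  TFR = 5 × 1.126 = 5.63
Difference = 2.2 − 5.63 = -3.43

-3.43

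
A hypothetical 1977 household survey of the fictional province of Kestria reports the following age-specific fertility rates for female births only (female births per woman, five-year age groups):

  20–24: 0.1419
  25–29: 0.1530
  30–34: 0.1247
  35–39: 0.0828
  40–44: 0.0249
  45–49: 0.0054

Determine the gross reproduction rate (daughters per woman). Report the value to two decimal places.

Sum of female ASFRs = 0.1419 + 0.1530 + 0.1247 + 0.0828 + 0.0249 + 0.0054 = 0.5327
GRR = 5 × 0.5327 = 2.6635

2.66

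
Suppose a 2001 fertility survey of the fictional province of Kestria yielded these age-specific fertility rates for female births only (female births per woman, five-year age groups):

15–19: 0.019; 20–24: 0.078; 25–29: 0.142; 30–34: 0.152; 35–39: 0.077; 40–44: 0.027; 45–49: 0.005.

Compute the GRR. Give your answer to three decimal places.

Sum of female ASFRs = 0.019 + 0.078 + 0.142 + 0.152 + 0.077 + 0.027 + 0.005 = 0.500
GRR = 5 × 0.500 = 2.5

2.500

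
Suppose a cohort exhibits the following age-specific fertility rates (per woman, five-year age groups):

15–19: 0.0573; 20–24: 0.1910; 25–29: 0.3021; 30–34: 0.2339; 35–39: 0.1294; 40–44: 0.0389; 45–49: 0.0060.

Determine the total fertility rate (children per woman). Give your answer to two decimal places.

Sum of ASFRs = 0.0573 + 0.1910 + 0.3021 + 0.2339 + 0.1294 + 0.0389 + 0.0060 = 0.9586
TFR = 5 × 0.9586 = 4.793

4.79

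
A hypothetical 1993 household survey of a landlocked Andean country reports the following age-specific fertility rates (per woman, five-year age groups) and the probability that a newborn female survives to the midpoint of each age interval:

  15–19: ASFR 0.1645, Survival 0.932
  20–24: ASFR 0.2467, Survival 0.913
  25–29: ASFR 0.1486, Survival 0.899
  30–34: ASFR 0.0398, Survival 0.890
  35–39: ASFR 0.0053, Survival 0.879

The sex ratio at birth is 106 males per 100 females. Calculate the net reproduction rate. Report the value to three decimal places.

Proportion female at birth = 100 / (100 + 106) = 0.48544.
Weighting each age-specific rate by interval width and survival:
  15–19: 5 × 0.1645 × 0.932 = 0.76657
  20–24: 5 × 0.2467 × 0.913 = 1.12619
  25–29: 5 × 0.1486 × 0.899 = 0.66796
  30–34: 5 × 0.0398 × 0.890 = 0.17711
  35–39: 5 × 0.0053 × 0.879 = 0.02329
Sum = 2.76112
NRR = 0.48544 × 2.76112 = 1.34036

1.340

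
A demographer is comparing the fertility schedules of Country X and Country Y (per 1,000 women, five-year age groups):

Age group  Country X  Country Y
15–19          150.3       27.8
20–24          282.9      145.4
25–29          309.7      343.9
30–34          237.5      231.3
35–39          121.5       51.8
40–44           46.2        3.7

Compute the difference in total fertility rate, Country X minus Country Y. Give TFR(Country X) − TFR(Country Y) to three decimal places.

Country X:
  Sum of ASFRs = 150.3 + 282.9 + 309.7 + 237.5 + 121.5 + 46.2 = 1148.1
  TFR = 5 × 1148.1 / 1000 = 5.7405
Country Y:
  Sum of ASFRs = 27.8 + 145.4 + 343.9 + 231.3 + 51.8 + 3.7 = 803.9
  TFR = 5 × 803.9 / 1000 = 4.0195
Difference = 5.7405 − 4.0195 = 1.721

1.721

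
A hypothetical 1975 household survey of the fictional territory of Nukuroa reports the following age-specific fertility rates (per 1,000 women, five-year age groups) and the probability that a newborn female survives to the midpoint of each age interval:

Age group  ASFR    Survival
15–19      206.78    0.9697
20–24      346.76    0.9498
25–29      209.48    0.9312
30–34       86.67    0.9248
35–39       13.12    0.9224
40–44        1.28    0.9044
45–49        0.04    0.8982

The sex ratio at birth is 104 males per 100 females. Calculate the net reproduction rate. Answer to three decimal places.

2.006

Proportion female at birth = 100 / (100 + 104) = 0.49020.
Survival-weighted fertility by age (5·fₓ·Sₓ):
  15–19: 5 × 206.78/1000 × 0.9697 = 1.00257
  20–24: 5 × 346.76/1000 × 0.9498 = 1.64676
  25–29: 5 × 209.48/1000 × 0.9312 = 0.97534
  30–34: 5 × 86.67/1000 × 0.9248 = 0.40076
  35–39: 5 × 13.12/1000 × 0.9224 = 0.06051
  40–44: 5 × 1.28/1000 × 0.9044 = 0.00579
  45–49: 5 × 0.04/1000 × 0.8982 = 0.00018
Sum = 4.09191
NRR = 0.49020 × 4.09191 = 2.00585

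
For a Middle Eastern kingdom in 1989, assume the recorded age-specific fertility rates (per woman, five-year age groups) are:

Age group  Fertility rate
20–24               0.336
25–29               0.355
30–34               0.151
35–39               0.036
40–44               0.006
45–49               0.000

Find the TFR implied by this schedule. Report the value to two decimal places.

Sum of ASFRs = 0.336 + 0.355 + 0.151 + 0.036 + 0.006 + 0.000 = 0.884
TFR = 5 × 0.884 = 4.42

4.42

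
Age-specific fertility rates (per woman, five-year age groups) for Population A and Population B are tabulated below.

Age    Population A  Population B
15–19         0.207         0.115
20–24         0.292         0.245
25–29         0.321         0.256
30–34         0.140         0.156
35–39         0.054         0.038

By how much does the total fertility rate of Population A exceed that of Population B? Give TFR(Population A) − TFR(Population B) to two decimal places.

1.02

Population A:
  Sum of ASFRs = 0.207 + 0.292 + 0.321 + 0.140 + 0.054 = 1.014
  TFR = 5 × 1.014 = 5.07
Population B:
  Sum of ASFRs = 0.115 + 0.245 + 0.256 + 0.156 + 0.038 = 0.810
  TFR = 5 × 0.810 = 4.05
Difference = 5.07 − 4.05 = 1.02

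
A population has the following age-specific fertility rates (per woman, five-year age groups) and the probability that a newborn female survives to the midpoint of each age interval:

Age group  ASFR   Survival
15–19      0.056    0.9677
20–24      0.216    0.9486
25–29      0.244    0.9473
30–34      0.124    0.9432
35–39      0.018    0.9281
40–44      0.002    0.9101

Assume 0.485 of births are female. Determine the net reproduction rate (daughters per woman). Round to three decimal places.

1.517

Proportion female at birth = 0.485.
Weighting each age-specific rate by interval width and survival:
  15–19: 5 × 0.056 × 0.9677 = 0.27096
  20–24: 5 × 0.216 × 0.9486 = 1.02449
  25–29: 5 × 0.244 × 0.9473 = 1.15571
  30–34: 5 × 0.124 × 0.9432 = 0.58478
  35–39: 5 × 0.018 × 0.9281 = 0.08353
  40–44: 5 × 0.002 × 0.9101 = 0.00910
Sum = 3.12857
NRR = 0.485 × 3.12857 = 1.51736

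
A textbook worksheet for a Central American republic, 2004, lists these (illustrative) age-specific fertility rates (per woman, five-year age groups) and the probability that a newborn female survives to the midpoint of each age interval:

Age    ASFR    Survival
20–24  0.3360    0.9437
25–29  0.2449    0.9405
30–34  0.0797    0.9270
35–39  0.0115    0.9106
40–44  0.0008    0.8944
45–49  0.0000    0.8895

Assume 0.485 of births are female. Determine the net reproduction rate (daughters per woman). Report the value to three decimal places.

Proportion female at birth = 0.485.
Each age group contributes 5 × ASFR × survival:
  20–24: 5 × 0.3360 × 0.9437 = 1.58542
  25–29: 5 × 0.2449 × 0.9405 = 1.15164
  30–34: 5 × 0.0797 × 0.9270 = 0.36941
  35–39: 5 × 0.0115 × 0.9106 = 0.05236
  40–44: 5 × 0.0008 × 0.8944 = 0.00358
  45–49: 5 × 0.0000 × 0.8895 = 0.00000
Sum = 3.16241
NRR = 0.485 × 3.16241 = 1.53377

1.534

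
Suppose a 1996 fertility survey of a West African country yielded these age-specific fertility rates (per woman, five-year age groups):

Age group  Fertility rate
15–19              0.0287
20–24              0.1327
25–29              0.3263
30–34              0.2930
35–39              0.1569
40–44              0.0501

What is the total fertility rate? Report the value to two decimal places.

Sum of ASFRs = 0.0287 + 0.1327 + 0.3263 + 0.2930 + 0.1569 + 0.0501 = 0.9877
TFR = 5 × 0.9877 = 4.9385

4.94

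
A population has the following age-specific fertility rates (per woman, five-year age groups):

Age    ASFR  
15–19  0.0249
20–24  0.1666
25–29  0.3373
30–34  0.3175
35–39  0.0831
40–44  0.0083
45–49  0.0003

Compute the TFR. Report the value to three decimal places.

Sum of ASFRs = 0.0249 + 0.1666 + 0.3373 + 0.3175 + 0.0831 + 0.0083 + 0.0003 = 0.9380
TFR = 5 × 0.9380 = 4.69

4.690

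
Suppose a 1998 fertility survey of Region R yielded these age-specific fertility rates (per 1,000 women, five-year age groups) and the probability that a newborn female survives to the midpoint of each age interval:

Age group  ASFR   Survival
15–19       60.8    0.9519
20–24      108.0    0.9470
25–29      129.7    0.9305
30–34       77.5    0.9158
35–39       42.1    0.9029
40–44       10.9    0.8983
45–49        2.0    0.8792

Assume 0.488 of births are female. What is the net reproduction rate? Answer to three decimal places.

0.979

Proportion female at birth = 0.488.
Survival-weighted fertility by age (5·fₓ·Sₓ):
  15–19: 5 × 60.8/1000 × 0.9519 = 0.28938
  20–24: 5 × 108.0/1000 × 0.9470 = 0.51138
  25–29: 5 × 129.7/1000 × 0.9305 = 0.60343
  30–34: 5 × 77.5/1000 × 0.9158 = 0.35487
  35–39: 5 × 42.1/1000 × 0.9029 = 0.19006
  40–44: 5 × 10.9/1000 × 0.8983 = 0.04896
  45–49: 5 × 2.0/1000 × 0.8792 = 0.00879
Sum = 2.00687
NRR = 0.488 × 2.00687 = 0.97935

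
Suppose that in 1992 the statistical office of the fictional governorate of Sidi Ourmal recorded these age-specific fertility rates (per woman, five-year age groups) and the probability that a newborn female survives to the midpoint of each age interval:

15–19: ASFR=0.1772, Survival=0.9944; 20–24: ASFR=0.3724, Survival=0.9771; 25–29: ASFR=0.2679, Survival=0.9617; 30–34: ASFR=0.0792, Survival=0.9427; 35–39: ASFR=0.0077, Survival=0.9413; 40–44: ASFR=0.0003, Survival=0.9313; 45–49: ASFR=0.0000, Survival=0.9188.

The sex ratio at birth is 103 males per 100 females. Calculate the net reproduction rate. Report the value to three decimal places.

Proportion female at birth = 100 / (100 + 103) = 0.49261.
Each age group contributes 5 × ASFR × survival:
  15–19: 5 × 0.1772 × 0.9944 = 0.88104
  20–24: 5 × 0.3724 × 0.9771 = 1.81936
  25–29: 5 × 0.2679 × 0.9617 = 1.28820
  30–34: 5 × 0.0792 × 0.9427 = 0.37331
  35–39: 5 × 0.0077 × 0.9413 = 0.03624
  40–44: 5 × 0.0003 × 0.9313 = 0.00140
  45–49: 5 × 0.0000 × 0.9188 = 0.00000
Sum = 4.39955
NRR = 0.49261 × 4.39955 = 2.16726

2.167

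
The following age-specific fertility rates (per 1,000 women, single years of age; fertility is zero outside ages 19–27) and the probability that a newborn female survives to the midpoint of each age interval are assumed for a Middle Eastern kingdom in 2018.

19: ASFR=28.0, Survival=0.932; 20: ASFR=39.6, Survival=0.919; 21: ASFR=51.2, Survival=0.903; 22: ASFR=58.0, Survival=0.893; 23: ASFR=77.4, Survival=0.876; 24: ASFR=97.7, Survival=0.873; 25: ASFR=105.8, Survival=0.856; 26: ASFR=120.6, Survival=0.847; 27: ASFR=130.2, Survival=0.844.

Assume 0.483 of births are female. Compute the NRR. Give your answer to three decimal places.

Proportion female at birth = 0.483.
Per-age-group product (1 × ASFR × survival probability):
  19: 1 × 28.0/1000 × 0.932 = 0.02610
  20: 1 × 39.6/1000 × 0.919 = 0.03639
  21: 1 × 51.2/1000 × 0.903 = 0.04623
  22: 1 × 58.0/1000 × 0.893 = 0.05179
  23: 1 × 77.4/1000 × 0.876 = 0.06780
  24: 1 × 97.7/1000 × 0.873 = 0.08529
  25: 1 × 105.8/1000 × 0.856 = 0.09056
  26: 1 × 120.6/1000 × 0.847 = 0.10215
  27: 1 × 130.2/1000 × 0.844 = 0.10989
Sum = 0.61620
NRR = 0.483 × 0.61620 = 0.29762

0.298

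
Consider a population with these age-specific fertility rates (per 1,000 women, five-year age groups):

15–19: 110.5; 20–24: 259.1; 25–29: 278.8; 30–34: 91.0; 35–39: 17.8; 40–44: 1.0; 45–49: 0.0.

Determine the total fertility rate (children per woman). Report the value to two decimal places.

Sum of ASFRs = 110.5 + 259.1 + 278.8 + 91.0 + 17.8 + 1.0 + 0.0 = 758.2
TFR = 5 × 758.2 / 1000 = 3.791

3.79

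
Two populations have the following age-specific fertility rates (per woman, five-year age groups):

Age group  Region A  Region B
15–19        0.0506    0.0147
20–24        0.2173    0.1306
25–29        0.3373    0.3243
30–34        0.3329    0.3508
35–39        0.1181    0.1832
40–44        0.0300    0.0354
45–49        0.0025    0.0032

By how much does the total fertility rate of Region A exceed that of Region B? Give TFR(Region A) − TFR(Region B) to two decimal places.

Region A:
  Sum of ASFRs = 0.0506 + 0.2173 + 0.3373 + 0.3329 + 0.1181 + 0.0300 + 0.0025 = 1.0887
  TFR = 5 × 1.0887 = 5.4435
Region B:
  Sum of ASFRs = 0.0147 + 0.1306 + 0.3243 + 0.3508 + 0.1832 + 0.0354 + 0.0032 = 1.0422
  TFR = 5 × 1.0422 = 5.211
Difference = 5.4435 − 5.211 = 0.2325

0.23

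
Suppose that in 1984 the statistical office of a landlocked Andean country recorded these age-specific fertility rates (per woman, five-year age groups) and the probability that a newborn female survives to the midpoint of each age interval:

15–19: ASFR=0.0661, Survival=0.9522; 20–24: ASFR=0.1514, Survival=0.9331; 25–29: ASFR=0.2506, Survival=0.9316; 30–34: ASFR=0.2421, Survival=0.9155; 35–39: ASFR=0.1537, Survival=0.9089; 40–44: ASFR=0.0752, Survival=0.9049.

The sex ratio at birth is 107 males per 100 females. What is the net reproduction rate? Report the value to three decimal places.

2.094

Proportion female at birth = 100 / (100 + 107) = 0.48309.
Each age group contributes 5 × ASFR × survival:
  15–19: 5 × 0.0661 × 0.9522 = 0.31470
  20–24: 5 × 0.1514 × 0.9331 = 0.70636
  25–29: 5 × 0.2506 × 0.9316 = 1.16729
  30–34: 5 × 0.2421 × 0.9155 = 1.10821
  35–39: 5 × 0.1537 × 0.9089 = 0.69849
  40–44: 5 × 0.0752 × 0.9049 = 0.34024
Sum = 4.33529
NRR = 0.48309 × 4.33529 = 2.09434
With NRR above 1 the population is above replacement fertility.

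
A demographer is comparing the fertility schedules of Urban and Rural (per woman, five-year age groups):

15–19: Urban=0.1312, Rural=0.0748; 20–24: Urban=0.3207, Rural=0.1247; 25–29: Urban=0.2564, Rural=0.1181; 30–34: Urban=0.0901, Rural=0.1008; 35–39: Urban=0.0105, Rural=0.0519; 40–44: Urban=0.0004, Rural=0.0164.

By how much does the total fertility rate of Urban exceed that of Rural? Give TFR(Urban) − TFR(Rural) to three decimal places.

Urban:
  Sum of ASFRs = 0.1312 + 0.3207 + 0.2564 + 0.0901 + 0.0105 + 0.0004 = 0.8093
  TFR = 5 × 0.8093 = 4.0465
Rural:
  Sum of ASFRs = 0.0748 + 0.1247 + 0.1181 + 0.1008 + 0.0519 + 0.0164 = 0.4867
  TFR = 5 × 0.4867 = 2.4335
Difference = 4.0465 − 2.4335 = 1.613

1.613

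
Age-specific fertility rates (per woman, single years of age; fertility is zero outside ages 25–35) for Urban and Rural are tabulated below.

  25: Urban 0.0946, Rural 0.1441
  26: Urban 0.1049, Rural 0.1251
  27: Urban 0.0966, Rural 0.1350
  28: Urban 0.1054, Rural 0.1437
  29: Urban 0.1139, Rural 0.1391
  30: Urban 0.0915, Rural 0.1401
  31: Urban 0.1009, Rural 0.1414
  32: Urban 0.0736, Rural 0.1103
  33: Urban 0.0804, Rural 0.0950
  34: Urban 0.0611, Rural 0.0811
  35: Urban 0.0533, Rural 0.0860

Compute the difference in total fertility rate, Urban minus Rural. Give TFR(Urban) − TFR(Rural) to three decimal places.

Urban:
  Sum of ASFRs = 0.0946 + 0.1049 + 0.0966 + 0.1054 + 0.1139 + 0.0915 + 0.1009 + 0.0736 + 0.0804 + 0.0611 + 0.0533 = 0.9762
  TFR = 0.9762
Rural:
  Sum of ASFRs = 0.1441 + 0.1251 + 0.1350 + 0.1437 + 0.1391 + 0.1401 + 0.1414 + 0.1103 + 0.0950 + 0.0811 + 0.0860 = 1.3409
  TFR = 1.3409
Difference = 0.9762 − 1.3409 = -0.3647

-0.365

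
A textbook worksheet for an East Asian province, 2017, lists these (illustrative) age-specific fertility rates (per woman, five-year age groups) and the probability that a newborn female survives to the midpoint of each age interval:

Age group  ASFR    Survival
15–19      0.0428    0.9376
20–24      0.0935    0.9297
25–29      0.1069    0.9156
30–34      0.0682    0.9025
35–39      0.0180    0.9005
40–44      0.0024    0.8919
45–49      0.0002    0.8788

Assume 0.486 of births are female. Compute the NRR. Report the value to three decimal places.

0.741

Proportion female at birth = 0.486.
Survival-weighted fertility by age (5·fₓ·Sₓ):
  15–19: 5 × 0.0428 × 0.9376 = 0.20065
  20–24: 5 × 0.0935 × 0.9297 = 0.43463
  25–29: 5 × 0.1069 × 0.9156 = 0.48939
  30–34: 5 × 0.0682 × 0.9025 = 0.30775
  35–39: 5 × 0.0180 × 0.9005 = 0.08105
  40–44: 5 × 0.0024 × 0.8919 = 0.01070
  45–49: 5 × 0.0002 × 0.8788 = 0.00088
Sum = 1.52505
NRR = 0.486 × 1.52505 = 0.74117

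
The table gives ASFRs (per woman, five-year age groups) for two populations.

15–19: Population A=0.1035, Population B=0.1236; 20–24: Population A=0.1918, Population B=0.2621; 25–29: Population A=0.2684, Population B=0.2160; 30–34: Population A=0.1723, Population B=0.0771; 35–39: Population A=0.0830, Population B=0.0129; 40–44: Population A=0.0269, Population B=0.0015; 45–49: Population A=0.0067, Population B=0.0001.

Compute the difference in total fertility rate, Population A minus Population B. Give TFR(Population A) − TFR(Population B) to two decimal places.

0.80

Population A:
  Sum of ASFRs = 0.1035 + 0.1918 + 0.2684 + 0.1723 + 0.0830 + 0.0269 + 0.0067 = 0.8526
  TFR = 5 × 0.8526 = 4.263
Population B:
  Sum of ASFRs = 0.1236 + 0.2621 + 0.2160 + 0.0771 + 0.0129 + 0.0015 + 0.0001 = 0.6933
  TFR = 5 × 0.6933 = 3.4665
Difference = 4.263 − 3.4665 = 0.7965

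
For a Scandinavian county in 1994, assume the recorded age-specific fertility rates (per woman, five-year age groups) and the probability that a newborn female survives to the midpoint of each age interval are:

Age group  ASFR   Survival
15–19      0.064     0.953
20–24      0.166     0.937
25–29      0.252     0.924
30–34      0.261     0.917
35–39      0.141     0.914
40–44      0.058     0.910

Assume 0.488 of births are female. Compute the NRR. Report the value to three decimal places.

Proportion female at birth = 0.488.
Weighting each age-specific rate by interval width and survival:
  15–19: 5 × 0.064 × 0.953 = 0.30496
  20–24: 5 × 0.166 × 0.937 = 0.77771
  25–29: 5 × 0.252 × 0.924 = 1.16424
  30–34: 5 × 0.261 × 0.917 = 1.19669
  35–39: 5 × 0.141 × 0.914 = 0.64437
  40–44: 5 × 0.058 × 0.910 = 0.26390
Sum = 4.35187
NRR = 0.488 × 4.35187 = 2.12371

2.124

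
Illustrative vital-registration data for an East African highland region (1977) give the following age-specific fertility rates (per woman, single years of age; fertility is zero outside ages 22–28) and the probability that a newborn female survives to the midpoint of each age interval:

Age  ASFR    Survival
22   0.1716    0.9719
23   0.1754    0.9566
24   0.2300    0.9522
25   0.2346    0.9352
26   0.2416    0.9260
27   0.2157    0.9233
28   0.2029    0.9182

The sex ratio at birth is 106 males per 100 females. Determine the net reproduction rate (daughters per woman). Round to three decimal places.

Proportion female at birth = 100 / (100 + 106) = 0.48544.
Survival-weighted fertility by age (1·fₓ·Sₓ):
  22: 1 × 0.1716 × 0.9719 = 0.16678
  23: 1 × 0.1754 × 0.9566 = 0.16779
  24: 1 × 0.2300 × 0.9522 = 0.21901
  25: 1 × 0.2346 × 0.9352 = 0.21940
  26: 1 × 0.2416 × 0.9260 = 0.22372
  27: 1 × 0.2157 × 0.9233 = 0.19916
  28: 1 × 0.2029 × 0.9182 = 0.18630
Sum = 1.38216
NRR = 0.48544 × 1.38216 = 0.67096
NRR < 1, so the cohort does not fully replace itself.

0.671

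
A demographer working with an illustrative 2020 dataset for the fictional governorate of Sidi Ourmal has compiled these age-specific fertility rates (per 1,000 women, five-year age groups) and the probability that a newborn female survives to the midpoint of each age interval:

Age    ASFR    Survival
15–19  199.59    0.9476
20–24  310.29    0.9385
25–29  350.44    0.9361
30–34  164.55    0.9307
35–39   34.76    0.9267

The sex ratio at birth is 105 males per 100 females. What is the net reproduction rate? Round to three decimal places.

2.424

Proportion female at birth = 100 / (100 + 105) = 0.48780.
Weighting each age-specific rate by interval width and survival:
  15–19: 5 × 199.59/1000 × 0.9476 = 0.94566
  20–24: 5 × 310.29/1000 × 0.9385 = 1.45604
  25–29: 5 × 350.44/1000 × 0.9361 = 1.64023
  30–34: 5 × 164.55/1000 × 0.9307 = 0.76573
  35–39: 5 × 34.76/1000 × 0.9267 = 0.16106
Sum = 4.96872
NRR = 0.48780 × 4.96872 = 2.42374
An NRR exceeding 1 indicates intrinsic growth under these rates.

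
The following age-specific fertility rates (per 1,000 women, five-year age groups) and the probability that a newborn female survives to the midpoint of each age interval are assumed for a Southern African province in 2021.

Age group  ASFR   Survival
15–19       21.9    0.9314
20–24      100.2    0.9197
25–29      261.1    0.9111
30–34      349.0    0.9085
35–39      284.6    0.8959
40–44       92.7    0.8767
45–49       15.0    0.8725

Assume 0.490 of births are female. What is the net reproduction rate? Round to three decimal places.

2.491

Proportion female at birth = 0.490.
Each age group contributes 5 × ASFR × survival:
  15–19: 5 × 21.9/1000 × 0.9314 = 0.10199
  20–24: 5 × 100.2/1000 × 0.9197 = 0.46077
  25–29: 5 × 261.1/1000 × 0.9111 = 1.18944
  30–34: 5 × 349.0/1000 × 0.9085 = 1.58533
  35–39: 5 × 284.6/1000 × 0.8959 = 1.27487
  40–44: 5 × 92.7/1000 × 0.8767 = 0.40635
  45–49: 5 × 15.0/1000 × 0.8725 = 0.06544
Sum = 5.08419
NRR = 0.490 × 5.08419 = 2.49125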